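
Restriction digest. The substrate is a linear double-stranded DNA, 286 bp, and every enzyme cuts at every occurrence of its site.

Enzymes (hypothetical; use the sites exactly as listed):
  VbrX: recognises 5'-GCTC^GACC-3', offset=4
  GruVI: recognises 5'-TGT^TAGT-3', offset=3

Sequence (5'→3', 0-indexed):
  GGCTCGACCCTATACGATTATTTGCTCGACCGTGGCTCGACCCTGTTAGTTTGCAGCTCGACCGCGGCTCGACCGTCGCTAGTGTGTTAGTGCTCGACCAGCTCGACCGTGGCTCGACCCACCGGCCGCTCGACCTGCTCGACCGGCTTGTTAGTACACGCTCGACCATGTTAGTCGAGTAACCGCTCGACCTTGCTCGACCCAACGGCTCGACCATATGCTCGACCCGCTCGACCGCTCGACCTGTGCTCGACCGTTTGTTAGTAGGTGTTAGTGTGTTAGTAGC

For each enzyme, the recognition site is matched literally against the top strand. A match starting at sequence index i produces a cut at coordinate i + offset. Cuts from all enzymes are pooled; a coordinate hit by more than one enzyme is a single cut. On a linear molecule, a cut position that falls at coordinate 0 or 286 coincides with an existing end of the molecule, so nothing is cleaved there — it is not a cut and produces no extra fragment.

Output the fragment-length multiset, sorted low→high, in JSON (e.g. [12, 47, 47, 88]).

[5,7,8,8,8,8,8,9,9,9,10,10,10,11,11,11,11,11,12,12,13,13,16,17,17,22]

Per-enzyme occurrences:
  VbrX GCTCGACC/4: at [1, 23, 34, 55, 66, 91, 100, 111, 127, 136, 159, 184, 194, 207, 219, 228, 236, 247] ⇒ [5, 27, 38, 59, 70, 95, 104, 115, 131, 140, 163, 188, 198, 211, 223, 232, 240, 251]
  GruVI TGTTAGT/3: at [43, 84, 148, 168, 258, 268, 276] ⇒ [46, 87, 151, 171, 261, 271, 279]

Pooled cuts: [5, 27, 38, 46, 59, 70, 87, 95, 104, 115, 131, 140, 151, 163, 171, 188, 198, 211, 223, 232, 240, 251, 261, 271, 279]

Fragment lengths:
  [0,5): 5 bp
  [5,27): 22 bp
  [27,38): 11 bp
  [38,46): 8 bp
  [46,59): 13 bp
  [59,70): 11 bp
  [70,87): 17 bp
  [87,95): 8 bp
  [95,104): 9 bp
  [104,115): 11 bp
  [115,131): 16 bp
  [131,140): 9 bp
  [140,151): 11 bp
  [151,163): 12 bp
  [163,171): 8 bp
  [171,188): 17 bp
  [188,198): 10 bp
  [198,211): 13 bp
  [211,223): 12 bp
  [223,232): 9 bp
  [232,240): 8 bp
  [240,251): 11 bp
  [251,261): 10 bp
  [261,271): 10 bp
  [271,279): 8 bp
  [279,286): 7 bp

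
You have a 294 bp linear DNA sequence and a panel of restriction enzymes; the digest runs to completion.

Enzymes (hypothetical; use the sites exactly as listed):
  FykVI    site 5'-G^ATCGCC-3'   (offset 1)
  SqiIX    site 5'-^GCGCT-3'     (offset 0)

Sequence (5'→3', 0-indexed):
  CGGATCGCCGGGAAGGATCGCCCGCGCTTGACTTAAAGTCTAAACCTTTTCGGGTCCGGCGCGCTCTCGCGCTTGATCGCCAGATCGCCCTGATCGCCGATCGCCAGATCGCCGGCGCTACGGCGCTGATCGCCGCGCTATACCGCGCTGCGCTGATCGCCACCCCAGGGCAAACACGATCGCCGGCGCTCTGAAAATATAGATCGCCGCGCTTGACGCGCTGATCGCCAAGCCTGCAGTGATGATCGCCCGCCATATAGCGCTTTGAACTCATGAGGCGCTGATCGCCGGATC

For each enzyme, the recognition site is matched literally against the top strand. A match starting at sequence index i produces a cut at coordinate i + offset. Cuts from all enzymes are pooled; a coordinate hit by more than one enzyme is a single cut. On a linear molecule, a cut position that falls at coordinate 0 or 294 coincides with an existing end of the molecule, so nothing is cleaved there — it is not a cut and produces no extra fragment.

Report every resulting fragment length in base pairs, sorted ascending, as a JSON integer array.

Per-enzyme occurrences:
  FykVI (GATCGCC, off=1): starts [2, 15, 74, 82, 91, 98, 106, 127, 154, 177, 201, 222, 243, 282] → cuts [3, 16, 75, 83, 92, 99, 107, 128, 155, 178, 202, 223, 244, 283]
  SqiIX (GCGCT, off=0): starts [23, 60, 68, 114, 122, 134, 144, 149, 185, 208, 217, 259, 277] → cuts [23, 60, 68, 114, 122, 134, 144, 149, 185, 208, 217, 259, 277]

Pooled cuts: [3, 16, 23, 60, 68, 75, 83, 92, 99, 107, 114, 122, 128, 134, 144, 149, 155, 178, 185, 202, 208, 217, 223, 244, 259, 277, 283]

Fragment lengths:
  [0,3): 3 bp
  [3,16): 13 bp
  [16,23): 7 bp
  [23,60): 37 bp
  [60,68): 8 bp
  [68,75): 7 bp
  [75,83): 8 bp
  [83,92): 9 bp
  [92,99): 7 bp
  [99,107): 8 bp
  [107,114): 7 bp
  [114,122): 8 bp
  [122,128): 6 bp
  [128,134): 6 bp
  [134,144): 10 bp
  [144,149): 5 bp
  [149,155): 6 bp
  [155,178): 23 bp
  [178,185): 7 bp
  [185,202): 17 bp
  [202,208): 6 bp
  [208,217): 9 bp
  [217,223): 6 bp
  [223,244): 21 bp
  [244,259): 15 bp
  [259,277): 18 bp
  [277,283): 6 bp
  [283,294): 11 bp

[3,5,6,6,6,6,6,6,7,7,7,7,7,8,8,8,8,9,9,10,11,13,15,17,18,21,23,37]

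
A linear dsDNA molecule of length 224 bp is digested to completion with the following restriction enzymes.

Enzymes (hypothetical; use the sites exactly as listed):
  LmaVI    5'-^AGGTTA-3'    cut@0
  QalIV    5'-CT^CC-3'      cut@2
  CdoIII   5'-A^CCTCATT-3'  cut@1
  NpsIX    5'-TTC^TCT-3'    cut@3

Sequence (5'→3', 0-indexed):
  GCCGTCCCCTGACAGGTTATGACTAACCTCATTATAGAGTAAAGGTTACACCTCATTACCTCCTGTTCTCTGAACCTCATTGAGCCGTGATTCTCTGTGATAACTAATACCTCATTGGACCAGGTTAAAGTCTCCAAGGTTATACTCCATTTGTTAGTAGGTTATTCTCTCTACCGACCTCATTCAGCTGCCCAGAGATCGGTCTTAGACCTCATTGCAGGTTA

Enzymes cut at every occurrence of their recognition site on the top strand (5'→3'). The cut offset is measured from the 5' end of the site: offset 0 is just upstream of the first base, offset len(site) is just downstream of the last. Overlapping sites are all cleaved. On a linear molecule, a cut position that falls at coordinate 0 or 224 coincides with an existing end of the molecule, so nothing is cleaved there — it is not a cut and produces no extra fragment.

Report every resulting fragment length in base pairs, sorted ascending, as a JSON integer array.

Scan for sites:
  LmaVI AGGTTA/0: at [13, 42, 121, 136, 158, 218] ⇒ [13, 42, 121, 136, 158, 218]
  QalIV CTCC/2: at [59, 131, 144] ⇒ [61, 133, 146]
  CdoIII ACCTCATT/1: at [25, 49, 73, 108, 176, 208] ⇒ [26, 50, 74, 109, 177, 209]
  NpsIX TTCTCT/3: at [65, 90, 164] ⇒ [68, 93, 167]

All cut coordinates (distinct, sorted): [13, 26, 42, 50, 61, 68, 74, 93, 109, 121, 133, 136, 146, 158, 167, 177, 209, 218]

Fragment lengths:
  [0,13): 13 bp
  [13,26): 13 bp
  [26,42): 16 bp
  [42,50): 8 bp
  [50,61): 11 bp
  [61,68): 7 bp
  [68,74): 6 bp
  [74,93): 19 bp
  [93,109): 16 bp
  [109,121): 12 bp
  [121,133): 12 bp
  [133,136): 3 bp
  [136,146): 10 bp
  [146,158): 12 bp
  [158,167): 9 bp
  [167,177): 10 bp
  [177,209): 32 bp
  [209,218): 9 bp
  [218,224): 6 bp

[3,6,6,7,8,9,9,10,10,11,12,12,12,13,13,16,16,19,32]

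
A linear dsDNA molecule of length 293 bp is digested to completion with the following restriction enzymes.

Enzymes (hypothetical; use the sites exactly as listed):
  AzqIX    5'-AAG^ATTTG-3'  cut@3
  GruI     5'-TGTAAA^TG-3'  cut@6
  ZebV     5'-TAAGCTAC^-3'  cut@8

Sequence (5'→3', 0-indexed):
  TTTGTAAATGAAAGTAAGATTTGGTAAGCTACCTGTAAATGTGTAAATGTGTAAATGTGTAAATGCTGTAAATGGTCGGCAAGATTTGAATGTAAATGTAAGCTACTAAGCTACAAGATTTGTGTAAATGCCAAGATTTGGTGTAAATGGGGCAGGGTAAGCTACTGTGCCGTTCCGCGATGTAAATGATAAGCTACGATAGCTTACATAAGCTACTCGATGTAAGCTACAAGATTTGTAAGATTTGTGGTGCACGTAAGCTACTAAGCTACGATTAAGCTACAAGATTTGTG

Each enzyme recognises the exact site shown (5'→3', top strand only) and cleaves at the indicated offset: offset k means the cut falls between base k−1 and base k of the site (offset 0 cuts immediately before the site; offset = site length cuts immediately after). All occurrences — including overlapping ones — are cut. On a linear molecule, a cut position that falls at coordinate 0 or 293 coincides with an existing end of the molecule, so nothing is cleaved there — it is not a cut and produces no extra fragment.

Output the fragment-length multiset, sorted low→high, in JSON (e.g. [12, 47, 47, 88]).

Site scan:
  AzqIX AAGATTTG/3: at [15, 80, 114, 132, 230, 239, 283] ⇒ [18, 83, 117, 135, 233, 242, 286]
  GruI TGTAAATG/6: at [2, 33, 41, 49, 57, 66, 90, 122, 141, 180] ⇒ [8, 39, 47, 55, 63, 72, 96, 128, 147, 186]
  ZebV TAAGCTAC/8: at [24, 98, 106, 157, 189, 208, 222, 256, 264, 275] ⇒ [32, 106, 114, 165, 197, 216, 230, 264, 272, 283]

All cut coordinates (distinct, sorted): [8, 18, 32, 39, 47, 55, 63, 72, 83, 96, 106, 114, 117, 128, 135, 147, 165, 186, 197, 216, 230, 233, 242, 264, 272, 283, 286]

Fragment lengths:
  [0,8): 8 bp
  [8,18): 10 bp
  [18,32): 14 bp
  [32,39): 7 bp
  [39,47): 8 bp
  [47,55): 8 bp
  [55,63): 8 bp
  [63,72): 9 bp
  [72,83): 11 bp
  [83,96): 13 bp
  [96,106): 10 bp
  [106,114): 8 bp
  [114,117): 3 bp
  [117,128): 11 bp
  [128,135): 7 bp
  [135,147): 12 bp
  [147,165): 18 bp
  [165,186): 21 bp
  [186,197): 11 bp
  [197,216): 19 bp
  [216,230): 14 bp
  [230,233): 3 bp
  [233,242): 9 bp
  [242,264): 22 bp
  [264,272): 8 bp
  [272,283): 11 bp
  [283,286): 3 bp
  [286,293): 7 bp

[3,3,3,7,7,7,8,8,8,8,8,8,9,9,10,10,11,11,11,11,12,13,14,14,18,19,21,22]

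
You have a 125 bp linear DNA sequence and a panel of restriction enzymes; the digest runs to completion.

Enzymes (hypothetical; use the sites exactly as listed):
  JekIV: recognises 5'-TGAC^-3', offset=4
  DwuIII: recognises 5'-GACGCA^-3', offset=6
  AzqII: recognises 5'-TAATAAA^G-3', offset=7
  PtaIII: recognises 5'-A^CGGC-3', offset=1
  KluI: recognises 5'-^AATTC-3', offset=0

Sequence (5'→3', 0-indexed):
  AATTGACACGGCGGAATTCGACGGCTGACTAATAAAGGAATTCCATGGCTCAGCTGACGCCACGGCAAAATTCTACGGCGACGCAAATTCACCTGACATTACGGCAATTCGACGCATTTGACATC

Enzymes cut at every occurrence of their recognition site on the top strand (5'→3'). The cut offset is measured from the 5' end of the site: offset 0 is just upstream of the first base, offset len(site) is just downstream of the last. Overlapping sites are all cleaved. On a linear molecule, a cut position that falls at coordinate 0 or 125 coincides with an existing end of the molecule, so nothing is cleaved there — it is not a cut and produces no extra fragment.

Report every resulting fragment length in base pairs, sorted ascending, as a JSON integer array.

[1,2,3,4,4,4,6,6,6,7,7,7,7,8,10,11,12,20]

Per-enzyme occurrences:
  JekIV (TGAC, off=4): starts [3, 25, 54, 93, 118] → cuts [7, 29, 58, 97, 122]
  DwuIII (GACGCA, off=6): starts [79, 110] → cuts [85, 116]
  AzqII (TAATAAAG, off=7): starts [29] → cuts [36]
  PtaIII (ACGGC, off=1): starts [7, 20, 61, 74, 100] → cuts [8, 21, 62, 75, 101]
  KluI (AATTC, off=0): starts [14, 38, 68, 85, 105] → cuts [14, 38, 68, 85, 105]

Pooled cuts: [7, 8, 14, 21, 29, 36, 38, 58, 62, 68, 75, 85, 97, 101, 105, 116, 122]

Fragment lengths:
  [0,7): 7 bp
  [7,8): 1 bp
  [8,14): 6 bp
  [14,21): 7 bp
  [21,29): 8 bp
  [29,36): 7 bp
  [36,38): 2 bp
  [38,58): 20 bp
  [58,62): 4 bp
  [62,68): 6 bp
  [68,75): 7 bp
  [75,85): 10 bp
  [85,97): 12 bp
  [97,101): 4 bp
  [101,105): 4 bp
  [105,116): 11 bp
  [116,122): 6 bp
  [122,125): 3 bp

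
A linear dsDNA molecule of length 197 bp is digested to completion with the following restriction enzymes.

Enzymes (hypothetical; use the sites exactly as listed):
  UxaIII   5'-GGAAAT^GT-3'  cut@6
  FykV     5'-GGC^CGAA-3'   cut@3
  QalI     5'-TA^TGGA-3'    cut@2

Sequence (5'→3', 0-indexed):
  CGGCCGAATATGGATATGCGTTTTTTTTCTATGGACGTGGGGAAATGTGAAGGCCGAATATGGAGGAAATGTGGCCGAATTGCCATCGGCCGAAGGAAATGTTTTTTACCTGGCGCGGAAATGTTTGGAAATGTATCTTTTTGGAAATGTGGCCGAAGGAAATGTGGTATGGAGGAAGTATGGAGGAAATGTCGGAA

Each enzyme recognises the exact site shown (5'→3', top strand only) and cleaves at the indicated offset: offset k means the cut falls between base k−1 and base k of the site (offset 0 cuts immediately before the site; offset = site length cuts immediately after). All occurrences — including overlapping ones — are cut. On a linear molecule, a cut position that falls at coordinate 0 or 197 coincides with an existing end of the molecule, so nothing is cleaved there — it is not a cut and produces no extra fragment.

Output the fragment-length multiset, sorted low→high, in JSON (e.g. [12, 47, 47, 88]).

Per-enzyme occurrences:
  UxaIII GGAAATGT/6: at [40, 64, 94, 116, 126, 142, 157, 184] ⇒ [46, 70, 100, 122, 132, 148, 163, 190]
  FykV GGCCGAA/3: at [1, 51, 72, 87, 150] ⇒ [4, 54, 75, 90, 153]
  QalI TATGGA/2: at [8, 29, 58, 167, 178] ⇒ [10, 31, 60, 169, 180]

All cut coordinates (distinct, sorted): [4, 10, 31, 46, 54, 60, 70, 75, 90, 100, 122, 132, 148, 153, 163, 169, 180, 190]

Fragments:
  [0,4): 4 bp
  [4,10): 6 bp
  [10,31): 21 bp
  [31,46): 15 bp
  [46,54): 8 bp
  [54,60): 6 bp
  [60,70): 10 bp
  [70,75): 5 bp
  [75,90): 15 bp
  [90,100): 10 bp
  [100,122): 22 bp
  [122,132): 10 bp
  [132,148): 16 bp
  [148,153): 5 bp
  [153,163): 10 bp
  [163,169): 6 bp
  [169,180): 11 bp
  [180,190): 10 bp
  [190,197): 7 bp

[4,5,5,6,6,6,7,8,10,10,10,10,10,11,15,15,16,21,22]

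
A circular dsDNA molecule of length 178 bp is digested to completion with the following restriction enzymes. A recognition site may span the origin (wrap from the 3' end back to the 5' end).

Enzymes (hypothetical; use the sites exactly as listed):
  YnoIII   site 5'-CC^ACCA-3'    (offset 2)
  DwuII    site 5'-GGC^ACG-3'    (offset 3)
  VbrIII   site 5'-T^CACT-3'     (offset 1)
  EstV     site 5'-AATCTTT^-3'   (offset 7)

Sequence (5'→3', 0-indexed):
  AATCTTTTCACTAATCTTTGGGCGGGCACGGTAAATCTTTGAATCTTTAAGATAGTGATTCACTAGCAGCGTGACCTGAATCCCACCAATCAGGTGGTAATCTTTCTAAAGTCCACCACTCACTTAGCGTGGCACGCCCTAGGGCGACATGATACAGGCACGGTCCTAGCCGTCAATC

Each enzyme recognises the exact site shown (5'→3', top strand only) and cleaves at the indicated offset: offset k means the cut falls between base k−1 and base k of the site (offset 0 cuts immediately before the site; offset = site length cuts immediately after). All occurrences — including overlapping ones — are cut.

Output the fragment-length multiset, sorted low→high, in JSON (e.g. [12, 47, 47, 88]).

[1,6,8,8,9,11,12,13,13,21,24,26,26]

Scan for sites:
  YnoIII CCACCA/2: at [82, 112] ⇒ [84, 114]
  DwuII GGCACG/3: at [24, 130, 156] ⇒ [27, 133, 159]
  VbrIII TCACT/1: at [7, 59, 119] ⇒ [8, 60, 120]
  EstV AATCTTT/7: at [0, 12, 33, 41, 98] ⇒ [7, 19, 40, 48, 105]

Pooled cuts: [7, 8, 19, 27, 40, 48, 60, 84, 105, 114, 120, 133, 159]

Fragment lengths:
  7→8: 1 bp
  8→19: 11 bp
  19→27: 8 bp
  27→40: 13 bp
  40→48: 8 bp
  48→60: 12 bp
  60→84: 24 bp
  84→105: 21 bp
  105→114: 9 bp
  114→120: 6 bp
  120→133: 13 bp
  133→159: 26 bp
  159→7 (wrap): 178-159+7 = 26 bp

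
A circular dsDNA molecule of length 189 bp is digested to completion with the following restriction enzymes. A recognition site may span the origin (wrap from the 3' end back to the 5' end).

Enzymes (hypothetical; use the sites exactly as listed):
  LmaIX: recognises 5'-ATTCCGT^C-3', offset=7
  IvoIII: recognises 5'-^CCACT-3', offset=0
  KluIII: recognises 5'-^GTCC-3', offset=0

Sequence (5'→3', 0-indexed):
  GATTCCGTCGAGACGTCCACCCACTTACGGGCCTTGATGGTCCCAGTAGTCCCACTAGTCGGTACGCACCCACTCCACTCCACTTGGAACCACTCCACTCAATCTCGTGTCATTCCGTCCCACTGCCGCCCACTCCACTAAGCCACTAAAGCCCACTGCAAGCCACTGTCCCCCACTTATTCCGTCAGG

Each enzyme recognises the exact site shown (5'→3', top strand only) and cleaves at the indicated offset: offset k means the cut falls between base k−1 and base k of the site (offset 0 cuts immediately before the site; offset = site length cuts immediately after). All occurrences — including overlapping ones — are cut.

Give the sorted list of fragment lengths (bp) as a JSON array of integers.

[1,2,3,5,5,5,5,5,5,6,6,8,9,10,10,10,10,12,13,18,19,22]

Scan for sites:
  LmaIX (ATTCCGTC, off=7): starts [1, 111, 178] → cuts [8, 118, 185]
  IvoIII (CCACT, off=0): starts [20, 51, 69, 74, 79, 89, 94, 119, 129, 134, 142, 152, 162, 172] → cuts [20, 51, 69, 74, 79, 89, 94, 119, 129, 134, 142, 152, 162, 172]
  KluIII (GTCC, off=0): starts [14, 39, 48, 116, 167] → cuts [14, 39, 48, 116, 167]

All cut coordinates (distinct, sorted): [8, 14, 20, 39, 48, 51, 69, 74, 79, 89, 94, 116, 118, 119, 129, 134, 142, 152, 162, 167, 172, 185]

Fragment lengths:
  8→14: 6 bp
  14→20: 6 bp
  20→39: 19 bp
  39→48: 9 bp
  48→51: 3 bp
  51→69: 18 bp
  69→74: 5 bp
  74→79: 5 bp
  79→89: 10 bp
  89→94: 5 bp
  94→116: 22 bp
  116→118: 2 bp
  118→119: 1 bp
  119→129: 10 bp
  129→134: 5 bp
  134→142: 8 bp
  142→152: 10 bp
  152→162: 10 bp
  162→167: 5 bp
  167→172: 5 bp
  172→185: 13 bp
  185→8 (wrap): 189-185+8 = 12 bp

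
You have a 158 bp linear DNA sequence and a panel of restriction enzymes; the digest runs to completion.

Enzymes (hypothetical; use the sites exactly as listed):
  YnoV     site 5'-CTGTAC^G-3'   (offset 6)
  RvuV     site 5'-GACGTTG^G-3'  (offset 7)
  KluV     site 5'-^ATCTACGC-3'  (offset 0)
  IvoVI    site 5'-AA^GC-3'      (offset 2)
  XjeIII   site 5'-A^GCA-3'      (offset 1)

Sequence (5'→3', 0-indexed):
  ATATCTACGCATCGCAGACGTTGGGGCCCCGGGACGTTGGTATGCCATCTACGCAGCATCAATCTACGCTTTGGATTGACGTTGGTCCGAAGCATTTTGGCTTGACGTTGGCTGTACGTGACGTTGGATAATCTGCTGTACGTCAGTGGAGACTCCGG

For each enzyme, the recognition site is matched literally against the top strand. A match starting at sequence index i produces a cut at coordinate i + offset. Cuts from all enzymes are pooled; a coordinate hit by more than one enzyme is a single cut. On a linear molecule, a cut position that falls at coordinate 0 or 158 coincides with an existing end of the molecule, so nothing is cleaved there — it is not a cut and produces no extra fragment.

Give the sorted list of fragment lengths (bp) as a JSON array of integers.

[2,6,7,7,7,9,9,15,16,17,19,21,23]

Scan for sites:
  YnoV (CTGTACG, off=6): starts [111, 135] → cuts [117, 141]
  RvuV (GACGTTGG, off=7): starts [16, 32, 77, 103, 119] → cuts [23, 39, 84, 110, 126]
  KluV (ATCTACGC, off=0): starts [2, 46, 61] → cuts [2, 46, 61]
  IvoVI (AAGC, off=2): starts [89] → cuts [91]
  XjeIII (AGCA, off=1): starts [54, 90] → cuts [55, 91]

All cut coordinates (distinct, sorted): [2, 23, 39, 46, 55, 61, 84, 91, 110, 117, 126, 141]

Fragments:
  [0,2): 2 bp
  [2,23): 21 bp
  [23,39): 16 bp
  [39,46): 7 bp
  [46,55): 9 bp
  [55,61): 6 bp
  [61,84): 23 bp
  [84,91): 7 bp
  [91,110): 19 bp
  [110,117): 7 bp
  [117,126): 9 bp
  [126,141): 15 bp
  [141,158): 17 bp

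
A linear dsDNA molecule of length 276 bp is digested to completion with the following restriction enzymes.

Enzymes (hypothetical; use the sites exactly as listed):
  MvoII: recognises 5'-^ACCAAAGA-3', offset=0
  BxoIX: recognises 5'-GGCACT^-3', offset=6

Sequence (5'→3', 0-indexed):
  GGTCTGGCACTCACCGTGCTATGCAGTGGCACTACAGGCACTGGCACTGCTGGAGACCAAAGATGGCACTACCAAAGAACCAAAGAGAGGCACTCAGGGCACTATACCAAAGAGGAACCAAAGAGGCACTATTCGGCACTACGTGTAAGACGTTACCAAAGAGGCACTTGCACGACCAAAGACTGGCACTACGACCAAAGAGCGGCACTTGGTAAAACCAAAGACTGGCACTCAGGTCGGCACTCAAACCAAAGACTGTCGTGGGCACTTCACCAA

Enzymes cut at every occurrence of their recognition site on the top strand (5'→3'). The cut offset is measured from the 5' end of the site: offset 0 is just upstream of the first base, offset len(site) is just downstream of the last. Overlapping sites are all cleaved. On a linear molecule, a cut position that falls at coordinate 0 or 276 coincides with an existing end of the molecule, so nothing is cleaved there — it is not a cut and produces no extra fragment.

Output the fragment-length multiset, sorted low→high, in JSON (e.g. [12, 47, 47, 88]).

[2,3,3,6,6,7,7,7,8,9,9,10,11,11,12,14,14,14,15,16,16,16,16,22,22]

Scan for sites:
  MvoII ACCAAAGA/0: at [55, 70, 78, 105, 116, 154, 174, 193, 216, 247] ⇒ [55, 70, 78, 105, 116, 154, 174, 193, 216, 247]
  BxoIX GGCACT/6: at [5, 27, 36, 42, 64, 88, 97, 124, 134, 162, 184, 203, 226, 238, 263] ⇒ [11, 33, 42, 48, 70, 94, 103, 130, 140, 168, 190, 209, 232, 244, 269]

Pooled cuts: [11, 33, 42, 48, 55, 70, 78, 94, 103, 105, 116, 130, 140, 154, 168, 174, 190, 193, 209, 216, 232, 244, 247, 269]

Fragment lengths:
  [0,11): 11 bp
  [11,33): 22 bp
  [33,42): 9 bp
  [42,48): 6 bp
  [48,55): 7 bp
  [55,70): 15 bp
  [70,78): 8 bp
  [78,94): 16 bp
  [94,103): 9 bp
  [103,105): 2 bp
  [105,116): 11 bp
  [116,130): 14 bp
  [130,140): 10 bp
  [140,154): 14 bp
  [154,168): 14 bp
  [168,174): 6 bp
  [174,190): 16 bp
  [190,193): 3 bp
  [193,209): 16 bp
  [209,216): 7 bp
  [216,232): 16 bp
  [232,244): 12 bp
  [244,247): 3 bp
  [247,269): 22 bp
  [269,276): 7 bp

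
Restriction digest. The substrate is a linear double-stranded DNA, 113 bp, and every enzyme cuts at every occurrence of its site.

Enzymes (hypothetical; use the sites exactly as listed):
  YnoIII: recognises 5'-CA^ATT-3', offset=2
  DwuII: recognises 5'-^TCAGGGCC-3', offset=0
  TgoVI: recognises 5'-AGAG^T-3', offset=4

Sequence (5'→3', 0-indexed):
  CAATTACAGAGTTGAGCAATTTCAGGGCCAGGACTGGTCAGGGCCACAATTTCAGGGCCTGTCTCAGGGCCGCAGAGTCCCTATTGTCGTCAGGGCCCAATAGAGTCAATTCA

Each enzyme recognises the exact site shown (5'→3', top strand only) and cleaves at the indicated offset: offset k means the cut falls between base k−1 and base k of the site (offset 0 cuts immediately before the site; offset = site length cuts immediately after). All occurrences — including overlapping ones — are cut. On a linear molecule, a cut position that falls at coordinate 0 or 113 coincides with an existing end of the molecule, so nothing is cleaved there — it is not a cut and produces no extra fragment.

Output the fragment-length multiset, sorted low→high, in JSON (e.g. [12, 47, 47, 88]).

[2,3,3,3,5,7,9,11,12,12,14,16,16]

Scan for sites:
  YnoIII (CAATT, off=2): starts [0, 16, 46, 106] → cuts [2, 18, 48, 108]
  DwuII (TCAGGGCC, off=0): starts [21, 37, 51, 63, 89] → cuts [21, 37, 51, 63, 89]
  TgoVI (AGAGT, off=4): starts [7, 73, 101] → cuts [11, 77, 105]

Pooled cuts: [2, 11, 18, 21, 37, 48, 51, 63, 77, 89, 105, 108]

Fragments:
  [0,2): 2 bp
  [2,11): 9 bp
  [11,18): 7 bp
  [18,21): 3 bp
  [21,37): 16 bp
  [37,48): 11 bp
  [48,51): 3 bp
  [51,63): 12 bp
  [63,77): 14 bp
  [77,89): 12 bp
  [89,105): 16 bp
  [105,108): 3 bp
  [108,113): 5 bp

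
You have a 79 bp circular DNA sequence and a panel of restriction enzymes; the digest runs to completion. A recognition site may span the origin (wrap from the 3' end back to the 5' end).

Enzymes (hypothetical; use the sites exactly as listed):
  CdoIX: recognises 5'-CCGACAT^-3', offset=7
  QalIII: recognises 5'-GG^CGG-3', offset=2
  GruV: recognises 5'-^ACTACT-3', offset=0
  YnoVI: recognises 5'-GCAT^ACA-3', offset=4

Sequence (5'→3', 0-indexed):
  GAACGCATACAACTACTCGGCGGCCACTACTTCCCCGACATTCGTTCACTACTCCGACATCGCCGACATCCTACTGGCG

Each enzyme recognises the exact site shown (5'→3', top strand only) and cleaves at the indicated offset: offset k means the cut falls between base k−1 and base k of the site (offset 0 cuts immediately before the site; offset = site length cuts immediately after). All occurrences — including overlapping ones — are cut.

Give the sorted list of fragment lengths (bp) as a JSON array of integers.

[3,5,6,8,9,9,10,13,16]

Site scan:
  CdoIX (CCGACAT, off=7): starts [34, 53, 62] → cuts [41, 60, 69]
  QalIII (GGCGG, off=2): starts [18, 75] → cuts [20, 77]
  GruV (ACTACT, off=0): starts [11, 25, 47] → cuts [11, 25, 47]
  YnoVI (GCATACA, off=4): starts [4] → cuts [8]

All cut coordinates (distinct, sorted): [8, 11, 20, 25, 41, 47, 60, 69, 77]

Fragments:
  8→11: 3 bp
  11→20: 9 bp
  20→25: 5 bp
  25→41: 16 bp
  41→47: 6 bp
  47→60: 13 bp
  60→69: 9 bp
  69→77: 8 bp
  77→8 (wrap): 79-77+8 = 10 bp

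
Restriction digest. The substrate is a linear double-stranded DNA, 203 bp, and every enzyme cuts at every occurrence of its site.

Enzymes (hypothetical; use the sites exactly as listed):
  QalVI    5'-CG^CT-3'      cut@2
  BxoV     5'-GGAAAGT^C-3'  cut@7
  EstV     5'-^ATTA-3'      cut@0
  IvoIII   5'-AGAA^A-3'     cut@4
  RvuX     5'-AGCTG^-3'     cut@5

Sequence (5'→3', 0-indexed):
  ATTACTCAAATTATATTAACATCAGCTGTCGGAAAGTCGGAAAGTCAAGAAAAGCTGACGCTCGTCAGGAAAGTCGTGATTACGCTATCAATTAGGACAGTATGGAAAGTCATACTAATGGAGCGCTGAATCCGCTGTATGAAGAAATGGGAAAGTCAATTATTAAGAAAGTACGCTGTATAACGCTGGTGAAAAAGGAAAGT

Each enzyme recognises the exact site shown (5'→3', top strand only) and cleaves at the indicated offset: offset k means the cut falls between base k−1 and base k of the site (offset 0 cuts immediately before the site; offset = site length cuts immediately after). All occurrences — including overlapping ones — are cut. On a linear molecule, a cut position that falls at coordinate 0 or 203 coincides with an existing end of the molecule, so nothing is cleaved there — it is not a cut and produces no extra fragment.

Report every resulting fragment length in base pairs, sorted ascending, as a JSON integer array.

[2,3,3,4,5,6,6,6,6,6,8,8,9,9,9,10,10,12,14,14,15,18,20]

Scan for sites:
  QalVI (CGCT, off=2): starts [58, 82, 123, 132, 173, 183] → cuts [60, 84, 125, 134, 175, 185]
  BxoV (GGAAAGTC, off=7): starts [30, 38, 67, 103, 149] → cuts [37, 45, 74, 110, 156]
  EstV (ATTA, off=0): starts [0, 9, 14, 78, 90, 158, 161] → cuts [9, 14, 78, 90, 158, 161] (position 0 is a terminus of the linear molecule — no cut)
  IvoIII (AGAAA, off=4): starts [47, 142, 165] → cuts [51, 146, 169]
  RvuX (AGCTG, off=5): starts [23, 52] → cuts [28, 57]

Pooled cuts: [9, 14, 28, 37, 45, 51, 57, 60, 74, 78, 84, 90, 110, 125, 134, 146, 156, 158, 161, 169, 175, 185]

Fragments:
  [0,9): 9 bp
  [9,14): 5 bp
  [14,28): 14 bp
  [28,37): 9 bp
  [37,45): 8 bp
  [45,51): 6 bp
  [51,57): 6 bp
  [57,60): 3 bp
  [60,74): 14 bp
  [74,78): 4 bp
  [78,84): 6 bp
  [84,90): 6 bp
  [90,110): 20 bp
  [110,125): 15 bp
  [125,134): 9 bp
  [134,146): 12 bp
  [146,156): 10 bp
  [156,158): 2 bp
  [158,161): 3 bp
  [161,169): 8 bp
  [169,175): 6 bp
  [175,185): 10 bp
  [185,203): 18 bp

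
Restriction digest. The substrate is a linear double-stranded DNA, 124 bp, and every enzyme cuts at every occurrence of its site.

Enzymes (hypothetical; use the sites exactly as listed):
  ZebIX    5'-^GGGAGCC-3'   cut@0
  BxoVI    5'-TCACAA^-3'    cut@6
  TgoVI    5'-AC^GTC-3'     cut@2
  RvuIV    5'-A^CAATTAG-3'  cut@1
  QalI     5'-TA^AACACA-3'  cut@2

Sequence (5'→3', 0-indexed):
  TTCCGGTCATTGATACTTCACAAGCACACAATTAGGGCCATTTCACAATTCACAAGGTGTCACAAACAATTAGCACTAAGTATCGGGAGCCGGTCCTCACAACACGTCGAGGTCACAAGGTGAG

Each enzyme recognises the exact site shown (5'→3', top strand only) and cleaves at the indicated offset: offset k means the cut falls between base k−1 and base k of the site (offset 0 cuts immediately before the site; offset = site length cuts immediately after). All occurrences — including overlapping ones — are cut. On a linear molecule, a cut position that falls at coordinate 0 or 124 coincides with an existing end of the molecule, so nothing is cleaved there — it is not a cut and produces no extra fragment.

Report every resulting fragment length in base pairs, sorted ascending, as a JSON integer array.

[1,3,5,6,7,10,13,18,18,20,23]

Scan for sites:
  ZebIX (GGGAGCC, off=0): starts [84] → cuts [84]
  BxoVI (TCACAA, off=6): starts [17, 42, 49, 59, 96, 112] → cuts [23, 48, 55, 65, 102, 118]
  TgoVI (ACGTC, off=2): starts [103] → cuts [105]
  RvuIV (ACAATTAG, off=1): starts [27, 65] → cuts [28, 66]
  QalI (TAAACACA, off=2): no sites

Pooled cuts: [23, 28, 48, 55, 65, 66, 84, 102, 105, 118]

Fragment lengths:
  [0,23): 23 bp
  [23,28): 5 bp
  [28,48): 20 bp
  [48,55): 7 bp
  [55,65): 10 bp
  [65,66): 1 bp
  [66,84): 18 bp
  [84,102): 18 bp
  [102,105): 3 bp
  [105,118): 13 bp
  [118,124): 6 bp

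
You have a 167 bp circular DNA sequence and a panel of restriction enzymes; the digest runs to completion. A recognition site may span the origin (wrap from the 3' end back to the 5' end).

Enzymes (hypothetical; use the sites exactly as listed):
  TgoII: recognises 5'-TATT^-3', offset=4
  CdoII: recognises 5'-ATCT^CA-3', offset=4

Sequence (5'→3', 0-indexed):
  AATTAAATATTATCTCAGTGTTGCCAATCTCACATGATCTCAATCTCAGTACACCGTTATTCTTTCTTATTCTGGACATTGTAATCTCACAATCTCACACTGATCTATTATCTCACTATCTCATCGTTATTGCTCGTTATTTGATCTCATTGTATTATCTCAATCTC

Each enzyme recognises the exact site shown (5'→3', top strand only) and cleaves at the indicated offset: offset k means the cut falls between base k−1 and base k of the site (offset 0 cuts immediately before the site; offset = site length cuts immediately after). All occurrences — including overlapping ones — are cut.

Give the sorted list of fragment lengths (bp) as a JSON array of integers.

[4,4,4,6,6,6,8,8,9,10,10,10,10,12,14,15,15,16]

Per-enzyme occurrences:
  TgoII (TATT, off=4): starts [7, 57, 67, 105, 127, 137, 152] → cuts [11, 61, 71, 109, 131, 141, 156]
  CdoII (ATCTCA, off=4): starts [11, 26, 36, 42, 83, 91, 109, 117, 143, 156, 162] → cuts [15, 30, 40, 46, 87, 95, 113, 121, 147, 160, 166]

Pooled cuts: [11, 15, 30, 40, 46, 61, 71, 87, 95, 109, 113, 121, 131, 141, 147, 156, 160, 166]

Fragments:
  11→15: 4 bp
  15→30: 15 bp
  30→40: 10 bp
  40→46: 6 bp
  46→61: 15 bp
  61→71: 10 bp
  71→87: 16 bp
  87→95: 8 bp
  95→109: 14 bp
  109→113: 4 bp
  113→121: 8 bp
  121→131: 10 bp
  131→141: 10 bp
  141→147: 6 bp
  147→156: 9 bp
  156→160: 4 bp
  160→166: 6 bp
  166→11 (wrap): 167-166+11 = 12 bp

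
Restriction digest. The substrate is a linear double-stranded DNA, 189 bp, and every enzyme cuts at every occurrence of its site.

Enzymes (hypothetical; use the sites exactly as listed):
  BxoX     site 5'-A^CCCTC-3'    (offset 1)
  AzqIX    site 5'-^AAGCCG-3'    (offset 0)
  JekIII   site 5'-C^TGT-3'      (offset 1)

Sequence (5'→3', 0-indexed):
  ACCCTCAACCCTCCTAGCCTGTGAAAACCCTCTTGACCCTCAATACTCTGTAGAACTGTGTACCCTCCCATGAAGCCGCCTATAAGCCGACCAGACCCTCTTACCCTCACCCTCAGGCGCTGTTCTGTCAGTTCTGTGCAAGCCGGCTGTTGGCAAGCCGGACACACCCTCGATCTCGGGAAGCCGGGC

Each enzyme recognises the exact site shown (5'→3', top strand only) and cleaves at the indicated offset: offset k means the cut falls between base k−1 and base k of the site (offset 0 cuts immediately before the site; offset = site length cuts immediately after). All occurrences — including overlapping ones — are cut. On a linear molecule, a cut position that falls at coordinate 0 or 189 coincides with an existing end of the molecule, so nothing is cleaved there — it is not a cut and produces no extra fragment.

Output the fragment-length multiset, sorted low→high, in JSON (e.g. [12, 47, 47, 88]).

Scan for sites:
  BxoX (ACCCTC, off=1): starts [0, 7, 26, 35, 61, 94, 102, 108, 165] → cuts [1, 8, 27, 36, 62, 95, 103, 109, 166]
  AzqIX (AAGCCG, off=0): starts [72, 83, 139, 154, 180] → cuts [72, 83, 139, 154, 180]
  JekIII (CTGT, off=1): starts [18, 47, 55, 119, 124, 133, 146] → cuts [19, 48, 56, 120, 125, 134, 147]

Pooled cuts: [1, 8, 19, 27, 36, 48, 56, 62, 72, 83, 95, 103, 109, 120, 125, 134, 139, 147, 154, 166, 180]

Fragment lengths:
  [0,1): 1 bp
  [1,8): 7 bp
  [8,19): 11 bp
  [19,27): 8 bp
  [27,36): 9 bp
  [36,48): 12 bp
  [48,56): 8 bp
  [56,62): 6 bp
  [62,72): 10 bp
  [72,83): 11 bp
  [83,95): 12 bp
  [95,103): 8 bp
  [103,109): 6 bp
  [109,120): 11 bp
  [120,125): 5 bp
  [125,134): 9 bp
  [134,139): 5 bp
  [139,147): 8 bp
  [147,154): 7 bp
  [154,166): 12 bp
  [166,180): 14 bp
  [180,189): 9 bp

[1,5,5,6,6,7,7,8,8,8,8,9,9,9,10,11,11,11,12,12,12,14]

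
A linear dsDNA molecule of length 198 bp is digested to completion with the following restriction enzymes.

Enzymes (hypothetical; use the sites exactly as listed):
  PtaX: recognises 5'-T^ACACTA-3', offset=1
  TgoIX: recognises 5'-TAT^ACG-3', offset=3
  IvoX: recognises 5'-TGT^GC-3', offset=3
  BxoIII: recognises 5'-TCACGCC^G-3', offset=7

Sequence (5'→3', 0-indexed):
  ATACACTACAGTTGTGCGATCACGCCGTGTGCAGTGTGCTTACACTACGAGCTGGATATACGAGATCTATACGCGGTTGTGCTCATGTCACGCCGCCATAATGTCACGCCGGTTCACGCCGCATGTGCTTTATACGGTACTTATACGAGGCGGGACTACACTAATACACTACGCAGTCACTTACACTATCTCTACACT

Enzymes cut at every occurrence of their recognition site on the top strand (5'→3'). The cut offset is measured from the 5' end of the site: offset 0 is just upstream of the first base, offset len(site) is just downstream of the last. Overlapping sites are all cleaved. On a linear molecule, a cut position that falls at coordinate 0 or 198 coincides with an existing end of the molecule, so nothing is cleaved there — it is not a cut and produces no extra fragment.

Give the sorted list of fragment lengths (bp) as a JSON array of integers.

Site scan:
  PtaX (TACACTA, off=1): starts [1, 40, 156, 164, 181] → cuts [2, 41, 157, 165, 182]
  TgoIX (TATACG, off=3): starts [56, 67, 130, 141] → cuts [59, 70, 133, 144]
  IvoX (TGTGC, off=3): starts [12, 27, 34, 77, 123] → cuts [15, 30, 37, 80, 126]
  BxoIII (TCACGCCG, off=7): starts [19, 87, 103, 113] → cuts [26, 94, 110, 120]

All cut coordinates (distinct, sorted): [2, 15, 26, 30, 37, 41, 59, 70, 80, 94, 110, 120, 126, 133, 144, 157, 165, 182]

Fragments:
  [0,2): 2 bp
  [2,15): 13 bp
  [15,26): 11 bp
  [26,30): 4 bp
  [30,37): 7 bp
  [37,41): 4 bp
  [41,59): 18 bp
  [59,70): 11 bp
  [70,80): 10 bp
  [80,94): 14 bp
  [94,110): 16 bp
  [110,120): 10 bp
  [120,126): 6 bp
  [126,133): 7 bp
  [133,144): 11 bp
  [144,157): 13 bp
  [157,165): 8 bp
  [165,182): 17 bp
  [182,198): 16 bp

[2,4,4,6,7,7,8,10,10,11,11,11,13,13,14,16,16,17,18]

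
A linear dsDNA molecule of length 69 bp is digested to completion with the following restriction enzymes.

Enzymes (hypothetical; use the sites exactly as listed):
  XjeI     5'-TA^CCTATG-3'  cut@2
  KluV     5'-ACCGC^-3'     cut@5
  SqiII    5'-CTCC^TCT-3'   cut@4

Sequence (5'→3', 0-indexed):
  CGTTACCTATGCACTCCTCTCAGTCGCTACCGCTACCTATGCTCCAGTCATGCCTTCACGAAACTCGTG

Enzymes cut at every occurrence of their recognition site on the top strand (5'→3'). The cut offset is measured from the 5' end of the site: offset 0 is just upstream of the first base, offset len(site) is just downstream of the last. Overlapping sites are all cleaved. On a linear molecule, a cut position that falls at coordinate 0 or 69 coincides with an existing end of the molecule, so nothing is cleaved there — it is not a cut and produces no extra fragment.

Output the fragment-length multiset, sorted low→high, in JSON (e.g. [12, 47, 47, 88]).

[2,5,12,16,34]

Scan for sites:
  XjeI TACCTATG/2: at [3, 33] ⇒ [5, 35]
  KluV ACCGC/5: at [28] ⇒ [33]
  SqiII CTCCTCT/4: at [13] ⇒ [17]

All cut coordinates (distinct, sorted): [5, 17, 33, 35]

Fragments:
  [0,5): 5 bp
  [5,17): 12 bp
  [17,33): 16 bp
  [33,35): 2 bp
  [35,69): 34 bp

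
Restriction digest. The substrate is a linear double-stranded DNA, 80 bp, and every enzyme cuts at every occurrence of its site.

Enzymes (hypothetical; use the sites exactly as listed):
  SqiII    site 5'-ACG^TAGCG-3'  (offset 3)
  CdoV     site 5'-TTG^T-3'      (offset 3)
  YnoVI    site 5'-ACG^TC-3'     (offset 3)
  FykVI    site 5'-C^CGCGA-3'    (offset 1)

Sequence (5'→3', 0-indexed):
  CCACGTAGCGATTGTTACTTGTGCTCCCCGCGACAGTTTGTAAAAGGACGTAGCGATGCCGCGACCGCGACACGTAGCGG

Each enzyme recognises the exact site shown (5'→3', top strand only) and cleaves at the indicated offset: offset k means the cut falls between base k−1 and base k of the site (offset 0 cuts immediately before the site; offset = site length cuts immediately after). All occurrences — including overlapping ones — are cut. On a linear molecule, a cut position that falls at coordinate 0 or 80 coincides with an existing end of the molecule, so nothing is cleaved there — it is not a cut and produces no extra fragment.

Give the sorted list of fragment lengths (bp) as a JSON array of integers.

[5,6,6,7,7,9,9,9,10,12]

Per-enzyme occurrences:
  SqiII ACGTAGCG/3: at [2, 47, 71] ⇒ [5, 50, 74]
  CdoV TTGT/3: at [11, 18, 37] ⇒ [14, 21, 40]
  YnoVI (ACGTC, off=3): no sites
  FykVI CCGCGA/1: at [27, 58, 64] ⇒ [28, 59, 65]

Pooled cuts: [5, 14, 21, 28, 40, 50, 59, 65, 74]

Fragments:
  [0,5): 5 bp
  [5,14): 9 bp
  [14,21): 7 bp
  [21,28): 7 bp
  [28,40): 12 bp
  [40,50): 10 bp
  [50,59): 9 bp
  [59,65): 6 bp
  [65,74): 9 bp
  [74,80): 6 bp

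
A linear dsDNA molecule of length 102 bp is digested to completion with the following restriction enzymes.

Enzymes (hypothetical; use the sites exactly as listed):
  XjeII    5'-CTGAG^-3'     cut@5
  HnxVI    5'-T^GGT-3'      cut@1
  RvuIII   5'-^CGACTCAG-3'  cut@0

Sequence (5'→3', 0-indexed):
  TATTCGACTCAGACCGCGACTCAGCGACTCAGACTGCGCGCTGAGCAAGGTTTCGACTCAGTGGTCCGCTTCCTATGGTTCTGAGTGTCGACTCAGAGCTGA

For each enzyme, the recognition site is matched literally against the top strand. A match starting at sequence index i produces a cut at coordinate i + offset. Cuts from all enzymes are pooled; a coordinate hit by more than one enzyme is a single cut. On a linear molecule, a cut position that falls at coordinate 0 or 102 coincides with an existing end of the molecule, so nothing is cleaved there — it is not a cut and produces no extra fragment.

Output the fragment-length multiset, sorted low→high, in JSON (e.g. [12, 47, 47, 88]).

[3,4,8,8,9,9,12,14,14,21]

Per-enzyme occurrences:
  XjeII (CTGAG, off=5): starts [40, 80] → cuts [45, 85]
  HnxVI (TGGT, off=1): starts [61, 75] → cuts [62, 76]
  RvuIII (CGACTCAG, off=0): starts [4, 16, 24, 53, 88] → cuts [4, 16, 24, 53, 88]

Pooled cuts: [4, 16, 24, 45, 53, 62, 76, 85, 88]

Fragment lengths:
  [0,4): 4 bp
  [4,16): 12 bp
  [16,24): 8 bp
  [24,45): 21 bp
  [45,53): 8 bp
  [53,62): 9 bp
  [62,76): 14 bp
  [76,85): 9 bp
  [85,88): 3 bp
  [88,102): 14 bp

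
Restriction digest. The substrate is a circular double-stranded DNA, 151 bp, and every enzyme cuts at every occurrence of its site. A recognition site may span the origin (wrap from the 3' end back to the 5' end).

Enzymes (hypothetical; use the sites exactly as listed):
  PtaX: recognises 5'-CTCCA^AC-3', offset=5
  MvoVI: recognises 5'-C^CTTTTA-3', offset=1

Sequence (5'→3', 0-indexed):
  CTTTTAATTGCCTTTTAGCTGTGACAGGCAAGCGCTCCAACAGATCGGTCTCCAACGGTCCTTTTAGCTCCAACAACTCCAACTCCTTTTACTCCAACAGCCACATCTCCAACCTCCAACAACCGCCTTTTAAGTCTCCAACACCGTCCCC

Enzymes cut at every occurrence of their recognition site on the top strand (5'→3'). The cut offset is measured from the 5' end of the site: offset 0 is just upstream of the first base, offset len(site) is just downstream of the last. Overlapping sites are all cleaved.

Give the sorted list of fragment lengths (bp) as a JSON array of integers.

[4,6,7,8,9,11,11,11,12,14,15,15,28]

Site scan:
  PtaX (CTCCAAC, off=5): starts [34, 49, 67, 76, 91, 106, 113, 135] → cuts [39, 54, 72, 81, 96, 111, 118, 140]
  MvoVI (CCTTTTA, off=1): starts [10, 59, 84, 125, 150] → cuts [0, 11, 60, 85, 126]

All cut coordinates (distinct, sorted): [0, 11, 39, 54, 60, 72, 81, 85, 96, 111, 118, 126, 140]

Fragment lengths:
  0→11: 11 bp
  11→39: 28 bp
  39→54: 15 bp
  54→60: 6 bp
  60→72: 12 bp
  72→81: 9 bp
  81→85: 4 bp
  85→96: 11 bp
  96→111: 15 bp
  111→118: 7 bp
  118→126: 8 bp
  126→140: 14 bp
  140→0 (wrap): 151-140+0 = 11 bp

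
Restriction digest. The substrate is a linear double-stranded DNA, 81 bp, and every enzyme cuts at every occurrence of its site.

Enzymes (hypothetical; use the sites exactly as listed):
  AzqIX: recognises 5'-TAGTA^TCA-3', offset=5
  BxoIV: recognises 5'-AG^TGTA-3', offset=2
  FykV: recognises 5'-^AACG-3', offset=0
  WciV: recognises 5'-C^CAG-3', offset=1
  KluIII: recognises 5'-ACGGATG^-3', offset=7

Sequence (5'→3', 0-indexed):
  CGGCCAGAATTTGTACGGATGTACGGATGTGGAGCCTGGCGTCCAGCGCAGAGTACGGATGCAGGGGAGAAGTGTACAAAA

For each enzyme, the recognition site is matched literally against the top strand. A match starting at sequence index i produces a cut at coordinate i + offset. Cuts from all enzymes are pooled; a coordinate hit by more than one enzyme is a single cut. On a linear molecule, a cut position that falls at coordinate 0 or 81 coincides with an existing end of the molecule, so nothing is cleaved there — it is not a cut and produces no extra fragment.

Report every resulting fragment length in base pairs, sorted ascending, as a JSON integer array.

[4,8,9,11,14,17,18]

Site scan:
  AzqIX (TAGTATCA, off=5): no sites
  BxoIV AGTGTA/2: at [70] ⇒ [72]
  FykV (AACG, off=0): no sites
  WciV CCAG/1: at [3, 42] ⇒ [4, 43]
  KluIII ACGGATG/7: at [14, 22, 54] ⇒ [21, 29, 61]

All cut coordinates (distinct, sorted): [4, 21, 29, 43, 61, 72]

Fragments:
  [0,4): 4 bp
  [4,21): 17 bp
  [21,29): 8 bp
  [29,43): 14 bp
  [43,61): 18 bp
  [61,72): 11 bp
  [72,81): 9 bp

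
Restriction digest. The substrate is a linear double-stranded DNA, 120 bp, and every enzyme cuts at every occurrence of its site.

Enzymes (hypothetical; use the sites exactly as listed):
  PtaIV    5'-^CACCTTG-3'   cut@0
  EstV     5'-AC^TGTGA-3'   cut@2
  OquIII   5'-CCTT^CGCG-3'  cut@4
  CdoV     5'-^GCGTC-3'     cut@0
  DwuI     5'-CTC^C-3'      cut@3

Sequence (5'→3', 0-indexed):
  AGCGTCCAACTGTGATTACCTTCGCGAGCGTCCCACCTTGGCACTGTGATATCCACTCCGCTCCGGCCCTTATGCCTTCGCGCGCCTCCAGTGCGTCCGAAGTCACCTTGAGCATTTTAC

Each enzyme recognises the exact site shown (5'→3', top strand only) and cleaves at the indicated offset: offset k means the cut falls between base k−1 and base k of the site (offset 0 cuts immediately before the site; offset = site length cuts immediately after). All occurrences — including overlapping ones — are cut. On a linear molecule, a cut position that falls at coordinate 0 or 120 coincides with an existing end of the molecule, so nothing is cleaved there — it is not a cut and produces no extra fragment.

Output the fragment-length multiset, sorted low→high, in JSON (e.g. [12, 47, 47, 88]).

Scan for sites:
  PtaIV CACCTTG/0: at [33, 103] ⇒ [33, 103]
  EstV ACTGTGA/2: at [8, 42] ⇒ [10, 44]
  OquIII CCTTCGCG/4: at [18, 74] ⇒ [22, 78]
  CdoV GCGTC/0: at [1, 27, 92] ⇒ [1, 27, 92]
  DwuI CTCC/3: at [55, 60, 85] ⇒ [58, 63, 88]

All cut coordinates (distinct, sorted): [1, 10, 22, 27, 33, 44, 58, 63, 78, 88, 92, 103]

Fragments:
  [0,1): 1 bp
  [1,10): 9 bp
  [10,22): 12 bp
  [22,27): 5 bp
  [27,33): 6 bp
  [33,44): 11 bp
  [44,58): 14 bp
  [58,63): 5 bp
  [63,78): 15 bp
  [78,88): 10 bp
  [88,92): 4 bp
  [92,103): 11 bp
  [103,120): 17 bp

[1,4,5,5,6,9,10,11,11,12,14,15,17]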